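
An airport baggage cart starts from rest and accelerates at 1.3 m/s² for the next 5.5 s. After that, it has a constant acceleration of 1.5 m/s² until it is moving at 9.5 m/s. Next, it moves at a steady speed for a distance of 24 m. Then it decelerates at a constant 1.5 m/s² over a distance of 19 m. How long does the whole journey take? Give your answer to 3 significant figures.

12.1 s

Phase 1 (accelerating): v₀ = 0 m/s, a = 1.3 m/s².
v = v₀ + at = 0 + (1.3)(5.5) = 7.15 m/s
Δx = v₀t + ½at² = 0·5.5 + 0.5·1.3·5.5² = 19.7 m

Phase 2 (accelerating): v₀ = 7.15 m/s, a = 1.5 m/s².
v = v₀ + at → t = (9.5 − 7.15) / 1.5 = 1.57 s
v² = v₀² + 2aΔx → Δx = (9.5² − 7.15²)/(2·1.5) = 13.0 m

Phase 3 (constant speed): v₀ = 9.50 m/s, a = 0 m/s².
Constant speed: t = d/v = 24/9.50 = 2.53 s

Phase 4 (decelerating): v₀ = 9.50 m/s, a = -1.5 m/s².
v² = v₀² + 2aΔx = 9.50² + 2·-1.5·19 = 33.2 → v = 5.77 m/s
t = (v − v₀)/a = (5.77 − 9.50)/-1.5 = 2.49 s
Total time = 5.50 + 1.57 + 2.53 + 2.49 = 12.1 s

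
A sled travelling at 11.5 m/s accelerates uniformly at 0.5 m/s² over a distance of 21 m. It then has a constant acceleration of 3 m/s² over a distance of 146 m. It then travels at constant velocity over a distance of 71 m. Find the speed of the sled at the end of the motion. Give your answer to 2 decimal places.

32.08 m/s

Phase 1 (accelerating): v₀ = 11.5 m/s, a = 0.5 m/s².
v² = v₀² + 2aΔx = 11.5² + 2·0.5·21 = 153 → v = 12.4 m/s
t = (v − v₀)/a = (12.4 − 11.5)/0.5 = 1.76 s

Phase 2 (accelerating): v₀ = 12.4 m/s, a = 3 m/s².
v² = v₀² + 2aΔx = 12.4² + 2·3·146 = 1030 → v = 32.1 m/s
t = (v − v₀)/a = (32.1 − 12.4)/3 = 6.57 s

Phase 3 (constant speed): v₀ = 32.1 m/s, a = 0 m/s².
Constant speed: t = d/v = 71/32.1 = 2.21 s
Final speed = 32.1 m/s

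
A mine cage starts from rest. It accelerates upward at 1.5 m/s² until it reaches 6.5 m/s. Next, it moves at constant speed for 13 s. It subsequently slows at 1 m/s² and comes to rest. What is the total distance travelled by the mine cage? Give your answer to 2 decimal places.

Phase 1 (accelerating): v₀ = 0 m/s, a = 1.5 m/s².
v = v₀ + at → t = (6.5 − 0) / 1.5 = 4.33 s
v² = v₀² + 2aΔx → Δx = (6.5² − 0²)/(2·1.5) = 14.1 m

Phase 2 (constant speed): v₀ = 6.50 m/s, a = 0 m/s².
v = v₀ + at = 6.50 + (0)(13) = 6.50 m/s
Δx = v₀t + ½at² = 6.50·13 + 0.5·0·13² = 84.5 m

Phase 3 (decelerating): v₀ = 6.50 m/s, a = -1 m/s².
v = v₀ + at → t = (0 − 6.50) / -1 = 6.50 s
v² = v₀² + 2aΔx → Δx = (0² − 6.50²)/(2·-1) = 21.1 m
Total distance = 14.1 + 84.5 + 21.1 = 120 m

119.71 m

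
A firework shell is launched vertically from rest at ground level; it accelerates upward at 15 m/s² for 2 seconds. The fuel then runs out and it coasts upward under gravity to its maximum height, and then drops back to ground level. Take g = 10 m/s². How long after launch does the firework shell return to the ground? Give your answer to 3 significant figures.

Phase 1 (powered ascent): v₀ = 0 m/s, a = 15 m/s².
v = v₀ + at = 0 + (15)(2) = 30.0 m/s
Δx = v₀t + ½at² = 0·2 + 0.5·15·2² = 30.0 m

Phase 2 (coasting upward): v₀ = 30.0 m/s, a = -10 m/s².
v = v₀ + at → t = (0 − 30.0) / -10 = 3.00 s
v² = v₀² + 2aΔx → Δx = (0² − 30.0²)/(2·-10) = 45.0 m

Phase 3 (free fall): v₀ = 0 m/s, a = -10 m/s².
Falls 75.0 m from rest: t = √(2·75.0/10) = 3.87 s; v = g·t = 38.7 m/s.
Total time = 2.00 + 3.00 + 3.87 = 8.87 s

8.87 s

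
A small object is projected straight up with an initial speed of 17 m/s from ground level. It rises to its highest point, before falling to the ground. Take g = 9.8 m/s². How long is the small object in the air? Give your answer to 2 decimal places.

Phase 1 (rising): v₀ = 17.0 m/s, a = -9.8 m/s².
v = v₀ + at → t = (0 − 17.0) / -9.8 = 1.73 s
v² = v₀² + 2aΔx → Δx = (0² − 17.0²)/(2·-9.8) = 14.7 m

Phase 2 (falling): v₀ = 0 m/s, a = -9.8 m/s².
Falls 14.7 m from rest: t = √(2·14.7/9.8) = 1.73 s; v = g·t = 17.0 m/s.
Total time = 1.73 + 1.73 = 3.47 s

3.47 s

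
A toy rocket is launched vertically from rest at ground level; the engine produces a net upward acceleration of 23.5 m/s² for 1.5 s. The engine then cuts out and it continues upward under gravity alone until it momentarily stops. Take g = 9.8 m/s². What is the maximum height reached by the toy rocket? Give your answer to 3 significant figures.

Phase 1 (powered ascent): v₀ = 0 m/s, a = 23.5 m/s².
v = v₀ + at = 0 + (23.5)(1.5) = 35.2 m/s
Δx = v₀t + ½at² = 0·1.5 + 0.5·23.5·1.5² = 26.4 m

Phase 2 (coasting upward): v₀ = 35.2 m/s, a = -9.8 m/s².
v = v₀ + at → t = (0 − 35.2) / -9.8 = 3.60 s
v² = v₀² + 2aΔx → Δx = (0² − 35.2²)/(2·-9.8) = 63.4 m
Maximum height = 26.4 + 63.4 = 89.8 m

89.8 m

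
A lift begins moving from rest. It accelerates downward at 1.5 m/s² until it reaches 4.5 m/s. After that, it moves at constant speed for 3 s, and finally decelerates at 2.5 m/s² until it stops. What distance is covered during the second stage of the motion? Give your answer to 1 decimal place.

13.5 m

Phase 1 (accelerating): v₀ = 0 m/s, a = 1.5 m/s².
v = v₀ + at → t = (4.5 − 0) / 1.5 = 3.00 s
v² = v₀² + 2aΔx → Δx = (4.5² − 0²)/(2·1.5) = 6.75 m

Phase 2 (constant speed): v₀ = 4.50 m/s, a = 0 m/s².
v = v₀ + at = 4.50 + (0)(3) = 4.50 m/s
Δx = v₀t + ½at² = 4.50·3 + 0.5·0·3² = 13.5 m
Distance in phase 2 = 13.5 m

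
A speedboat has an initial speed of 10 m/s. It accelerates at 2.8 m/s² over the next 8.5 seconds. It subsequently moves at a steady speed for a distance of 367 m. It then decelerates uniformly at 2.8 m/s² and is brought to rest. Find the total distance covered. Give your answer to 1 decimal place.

Phase 1 (accelerating): v₀ = 10.0 m/s, a = 2.8 m/s².
v = v₀ + at = 10.0 + (2.8)(8.5) = 33.8 m/s
Δx = v₀t + ½at² = 10.0·8.5 + 0.5·2.8·8.5² = 186 m

Phase 2 (constant speed): v₀ = 33.8 m/s, a = 0 m/s².
Constant speed: t = d/v = 367/33.8 = 10.9 s

Phase 3 (decelerating): v₀ = 33.8 m/s, a = -2.8 m/s².
v = v₀ + at → t = (0 − 33.8) / -2.8 = 12.1 s
v² = v₀² + 2aΔx → Δx = (0² − 33.8²)/(2·-2.8) = 204 m
Total distance = 186 + 367 + 204 = 757 m

757.2 m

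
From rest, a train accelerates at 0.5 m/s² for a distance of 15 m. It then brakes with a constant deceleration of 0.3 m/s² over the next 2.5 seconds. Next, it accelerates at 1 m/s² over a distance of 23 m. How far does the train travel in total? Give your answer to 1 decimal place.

Phase 1 (accelerating): v₀ = 0 m/s, a = 0.5 m/s².
v² = v₀² + 2aΔx = 0² + 2·0.5·15 = 15.0 → v = 3.87 m/s
t = (v − v₀)/a = (3.87 − 0)/0.5 = 7.75 s

Phase 2 (decelerating): v₀ = 3.87 m/s, a = -0.3 m/s².
v = v₀ + at = 3.87 + (-0.3)(2.5) = 3.12 m/s
Δx = v₀t + ½at² = 3.87·2.5 + 0.5·-0.3·2.5² = 8.74 m

Phase 3 (accelerating): v₀ = 3.12 m/s, a = 1 m/s².
v² = v₀² + 2aΔx = 3.12² + 2·1·23 = 55.8 → v = 7.47 m/s
t = (v − v₀)/a = (7.47 − 3.12)/1 = 4.34 s
Total distance = 15.0 + 8.74 + 23.0 = 46.7 m

46.7 m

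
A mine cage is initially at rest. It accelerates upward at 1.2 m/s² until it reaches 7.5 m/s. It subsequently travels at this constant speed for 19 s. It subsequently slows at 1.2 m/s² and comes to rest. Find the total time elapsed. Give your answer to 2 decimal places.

31.50 s

Phase 1 (accelerating): v₀ = 0 m/s, a = 1.2 m/s².
v = v₀ + at → t = (7.5 − 0) / 1.2 = 6.25 s
v² = v₀² + 2aΔx → Δx = (7.5² − 0²)/(2·1.2) = 23.4 m

Phase 2 (constant speed): v₀ = 7.50 m/s, a = 0 m/s².
v = v₀ + at = 7.50 + (0)(19) = 7.50 m/s
Δx = v₀t + ½at² = 7.50·19 + 0.5·0·19² = 142 m

Phase 3 (decelerating): v₀ = 7.50 m/s, a = -1.2 m/s².
v = v₀ + at → t = (0 − 7.50) / -1.2 = 6.25 s
v² = v₀² + 2aΔx → Δx = (0² − 7.50²)/(2·-1.2) = 23.4 m
Total time = 6.25 + 19.0 + 6.25 = 31.5 s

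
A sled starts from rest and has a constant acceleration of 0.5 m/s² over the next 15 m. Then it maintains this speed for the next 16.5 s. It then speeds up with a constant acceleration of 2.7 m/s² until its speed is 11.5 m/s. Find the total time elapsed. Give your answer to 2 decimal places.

Phase 1 (accelerating): v₀ = 0 m/s, a = 0.5 m/s².
v² = v₀² + 2aΔx = 0² + 2·0.5·15 = 15.0 → v = 3.87 m/s
t = (v − v₀)/a = (3.87 − 0)/0.5 = 7.75 s

Phase 2 (constant speed): v₀ = 3.87 m/s, a = 0 m/s².
v = v₀ + at = 3.87 + (0)(16.5) = 3.87 m/s
Δx = v₀t + ½at² = 3.87·16.5 + 0.5·0·16.5² = 63.9 m

Phase 3 (accelerating): v₀ = 3.87 m/s, a = 2.7 m/s².
v = v₀ + at → t = (11.5 − 3.87) / 2.7 = 2.82 s
v² = v₀² + 2aΔx → Δx = (11.5² − 3.87²)/(2·2.7) = 21.7 m
Total time = 7.75 + 16.5 + 2.82 = 27.1 s

27.07 s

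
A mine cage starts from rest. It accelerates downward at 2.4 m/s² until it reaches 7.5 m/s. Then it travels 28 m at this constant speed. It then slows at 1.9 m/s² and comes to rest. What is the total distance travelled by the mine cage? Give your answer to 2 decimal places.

Phase 1 (accelerating): v₀ = 0 m/s, a = 2.4 m/s².
v = v₀ + at → t = (7.5 − 0) / 2.4 = 3.12 s
v² = v₀² + 2aΔx → Δx = (7.5² − 0²)/(2·2.4) = 11.7 m

Phase 2 (constant speed): v₀ = 7.50 m/s, a = 0 m/s².
Constant speed: t = d/v = 28/7.50 = 3.73 s

Phase 3 (decelerating): v₀ = 7.50 m/s, a = -1.9 m/s².
v = v₀ + at → t = (0 − 7.50) / -1.9 = 3.95 s
v² = v₀² + 2aΔx → Δx = (0² − 7.50²)/(2·-1.9) = 14.8 m
Total distance = 11.7 + 28.0 + 14.8 = 54.5 m

54.52 m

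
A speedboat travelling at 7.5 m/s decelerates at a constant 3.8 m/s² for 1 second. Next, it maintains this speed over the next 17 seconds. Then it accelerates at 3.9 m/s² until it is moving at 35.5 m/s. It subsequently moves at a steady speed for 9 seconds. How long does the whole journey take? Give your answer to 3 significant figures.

Phase 1 (decelerating): v₀ = 7.50 m/s, a = -3.8 m/s².
v = v₀ + at = 7.50 + (-3.8)(1) = 3.70 m/s
Δx = v₀t + ½at² = 7.50·1 + 0.5·-3.8·1² = 5.60 m

Phase 2 (constant speed): v₀ = 3.70 m/s, a = 0 m/s².
v = v₀ + at = 3.70 + (0)(17) = 3.70 m/s
Δx = v₀t + ½at² = 3.70·17 + 0.5·0·17² = 62.9 m

Phase 3 (accelerating): v₀ = 3.70 m/s, a = 3.9 m/s².
v = v₀ + at → t = (35.5 − 3.70) / 3.9 = 8.15 s
v² = v₀² + 2aΔx → Δx = (35.5² − 3.70²)/(2·3.9) = 160 m

Phase 4 (constant speed): v₀ = 35.5 m/s, a = 0 m/s².
v = v₀ + at = 35.5 + (0)(9) = 35.5 m/s
Δx = v₀t + ½at² = 35.5·9 + 0.5·0·9² = 320 m
Total time = 1.00 + 17.0 + 8.15 + 9.00 = 35.2 s

35.2 s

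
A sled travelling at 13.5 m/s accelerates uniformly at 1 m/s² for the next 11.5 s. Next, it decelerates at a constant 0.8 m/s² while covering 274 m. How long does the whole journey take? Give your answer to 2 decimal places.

25.67 s

Phase 1 (accelerating): v₀ = 13.5 m/s, a = 1 m/s².
v = v₀ + at = 13.5 + (1)(11.5) = 25.0 m/s
Δx = v₀t + ½at² = 13.5·11.5 + 0.5·1·11.5² = 221 m

Phase 2 (decelerating): v₀ = 25.0 m/s, a = -0.8 m/s².
v² = v₀² + 2aΔx = 25.0² + 2·-0.8·274 = 187 → v = 13.7 m/s
t = (v − v₀)/a = (13.7 − 25.0)/-0.8 = 14.2 s
Total time = 11.5 + 14.2 = 25.7 s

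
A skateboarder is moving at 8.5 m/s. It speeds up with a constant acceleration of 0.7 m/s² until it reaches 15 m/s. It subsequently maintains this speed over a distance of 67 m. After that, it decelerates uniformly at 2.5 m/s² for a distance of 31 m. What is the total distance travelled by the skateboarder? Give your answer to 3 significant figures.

207 m

Phase 1 (accelerating): v₀ = 8.50 m/s, a = 0.7 m/s².
v = v₀ + at → t = (15 − 8.50) / 0.7 = 9.29 s
v² = v₀² + 2aΔx → Δx = (15² − 8.50²)/(2·0.7) = 109 m

Phase 2 (constant speed): v₀ = 15.0 m/s, a = 0 m/s².
Constant speed: t = d/v = 67/15.0 = 4.47 s

Phase 3 (decelerating): v₀ = 15.0 m/s, a = -2.5 m/s².
v² = v₀² + 2aΔx = 15.0² + 2·-2.5·31 = 70.0 → v = 8.37 m/s
t = (v − v₀)/a = (8.37 − 15.0)/-2.5 = 2.65 s
Total distance = 109 + 67.0 + 31.0 = 207 m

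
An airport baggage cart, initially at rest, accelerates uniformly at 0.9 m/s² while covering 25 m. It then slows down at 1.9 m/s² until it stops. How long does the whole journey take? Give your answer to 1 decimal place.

Phase 1 (accelerating): v₀ = 0 m/s, a = 0.9 m/s².
v² = v₀² + 2aΔx = 0² + 2·0.9·25 = 45.0 → v = 6.71 m/s
t = (v − v₀)/a = (6.71 − 0)/0.9 = 7.45 s

Phase 2 (decelerating): v₀ = 6.71 m/s, a = -1.9 m/s².
v = v₀ + at → t = (0 − 6.71) / -1.9 = 3.53 s
v² = v₀² + 2aΔx → Δx = (0² − 6.71²)/(2·-1.9) = 11.8 m
Total time = 7.45 + 3.53 = 11.0 s

11.0 s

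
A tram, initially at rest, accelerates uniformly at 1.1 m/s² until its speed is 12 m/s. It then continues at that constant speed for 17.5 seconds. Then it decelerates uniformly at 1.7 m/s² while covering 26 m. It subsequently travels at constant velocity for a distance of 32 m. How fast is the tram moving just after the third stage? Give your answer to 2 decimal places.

Phase 1 (accelerating): v₀ = 0 m/s, a = 1.1 m/s².
v = v₀ + at → t = (12 − 0) / 1.1 = 10.9 s
v² = v₀² + 2aΔx → Δx = (12² − 0²)/(2·1.1) = 65.5 m

Phase 2 (constant speed): v₀ = 12.0 m/s, a = 0 m/s².
v = v₀ + at = 12.0 + (0)(17.5) = 12.0 m/s
Δx = v₀t + ½at² = 12.0·17.5 + 0.5·0·17.5² = 210 m

Phase 3 (decelerating): v₀ = 12.0 m/s, a = -1.7 m/s².
v² = v₀² + 2aΔx = 12.0² + 2·-1.7·26 = 55.6 → v = 7.46 m/s
t = (v − v₀)/a = (7.46 − 12.0)/-1.7 = 2.67 s
Speed at end of phase 3 = 7.46 m/s

7.46 m/s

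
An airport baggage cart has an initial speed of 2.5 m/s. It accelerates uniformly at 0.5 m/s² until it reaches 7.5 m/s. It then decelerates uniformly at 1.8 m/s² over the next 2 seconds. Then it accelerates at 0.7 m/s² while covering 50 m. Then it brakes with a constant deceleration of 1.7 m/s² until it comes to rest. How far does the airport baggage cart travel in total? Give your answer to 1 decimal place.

Phase 1 (accelerating): v₀ = 2.50 m/s, a = 0.5 m/s².
v = v₀ + at → t = (7.5 − 2.50) / 0.5 = 10.0 s
v² = v₀² + 2aΔx → Δx = (7.5² − 2.50²)/(2·0.5) = 50.0 m

Phase 2 (decelerating): v₀ = 7.50 m/s, a = -1.8 m/s².
v = v₀ + at = 7.50 + (-1.8)(2) = 3.90 m/s
Δx = v₀t + ½at² = 7.50·2 + 0.5·-1.8·2² = 11.4 m

Phase 3 (accelerating): v₀ = 3.90 m/s, a = 0.7 m/s².
v² = v₀² + 2aΔx = 3.90² + 2·0.7·50 = 85.2 → v = 9.23 m/s
t = (v − v₀)/a = (9.23 − 3.90)/0.7 = 7.62 s

Phase 4 (decelerating): v₀ = 9.23 m/s, a = -1.7 m/s².
v = v₀ + at → t = (0 − 9.23) / -1.7 = 5.43 s
v² = v₀² + 2aΔx → Δx = (0² − 9.23²)/(2·-1.7) = 25.1 m
Total distance = 50.0 + 11.4 + 50.0 + 25.1 = 136 m

136.5 m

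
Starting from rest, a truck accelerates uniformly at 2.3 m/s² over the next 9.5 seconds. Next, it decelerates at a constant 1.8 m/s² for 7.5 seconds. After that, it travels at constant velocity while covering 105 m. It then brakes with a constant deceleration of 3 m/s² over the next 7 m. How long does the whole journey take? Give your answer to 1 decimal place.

30.6 s

Phase 1 (accelerating): v₀ = 0 m/s, a = 2.3 m/s².
v = v₀ + at = 0 + (2.3)(9.5) = 21.8 m/s
Δx = v₀t + ½at² = 0·9.5 + 0.5·2.3·9.5² = 104 m

Phase 2 (decelerating): v₀ = 21.8 m/s, a = -1.8 m/s².
v = v₀ + at = 21.8 + (-1.8)(7.5) = 8.35 m/s
Δx = v₀t + ½at² = 21.8·7.5 + 0.5·-1.8·7.5² = 113 m

Phase 3 (constant speed): v₀ = 8.35 m/s, a = 0 m/s².
Constant speed: t = d/v = 105/8.35 = 12.6 s

Phase 4 (decelerating): v₀ = 8.35 m/s, a = -3 m/s².
v² = v₀² + 2aΔx = 8.35² + 2·-3·7 = 27.7 → v = 5.27 m/s
t = (v − v₀)/a = (5.27 − 8.35)/-3 = 1.03 s
Total time = 9.50 + 7.50 + 12.6 + 1.03 = 30.6 s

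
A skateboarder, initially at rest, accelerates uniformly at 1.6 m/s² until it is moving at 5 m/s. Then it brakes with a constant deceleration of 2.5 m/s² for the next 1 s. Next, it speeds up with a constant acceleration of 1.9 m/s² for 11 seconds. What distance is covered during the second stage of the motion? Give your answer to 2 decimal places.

3.75 m

Phase 1 (accelerating): v₀ = 0 m/s, a = 1.6 m/s².
v = v₀ + at → t = (5 − 0) / 1.6 = 3.12 s
v² = v₀² + 2aΔx → Δx = (5² − 0²)/(2·1.6) = 7.81 m

Phase 2 (decelerating): v₀ = 5.00 m/s, a = -2.5 m/s².
v = v₀ + at = 5.00 + (-2.5)(1) = 2.50 m/s
Δx = v₀t + ½at² = 5.00·1 + 0.5·-2.5·1² = 3.75 m
Distance in phase 2 = 3.75 m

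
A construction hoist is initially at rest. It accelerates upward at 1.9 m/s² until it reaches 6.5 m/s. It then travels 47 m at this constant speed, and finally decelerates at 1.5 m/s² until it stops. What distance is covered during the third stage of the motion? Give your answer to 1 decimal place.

14.1 m

Phase 1 (accelerating): v₀ = 0 m/s, a = 1.9 m/s².
v = v₀ + at → t = (6.5 − 0) / 1.9 = 3.42 s
v² = v₀² + 2aΔx → Δx = (6.5² − 0²)/(2·1.9) = 11.1 m

Phase 2 (constant speed): v₀ = 6.50 m/s, a = 0 m/s².
Constant speed: t = d/v = 47/6.50 = 7.23 s

Phase 3 (decelerating): v₀ = 6.50 m/s, a = -1.5 m/s².
v = v₀ + at → t = (0 − 6.50) / -1.5 = 4.33 s
v² = v₀² + 2aΔx → Δx = (0² − 6.50²)/(2·-1.5) = 14.1 m
Distance in phase 3 = 14.1 m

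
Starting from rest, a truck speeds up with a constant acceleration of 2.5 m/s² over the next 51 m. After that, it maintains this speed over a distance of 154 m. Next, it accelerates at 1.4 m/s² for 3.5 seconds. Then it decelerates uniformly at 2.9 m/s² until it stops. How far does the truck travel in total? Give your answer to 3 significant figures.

Phase 1 (accelerating): v₀ = 0 m/s, a = 2.5 m/s².
v² = v₀² + 2aΔx = 0² + 2·2.5·51 = 255 → v = 16.0 m/s
t = (v − v₀)/a = (16.0 − 0)/2.5 = 6.39 s

Phase 2 (constant speed): v₀ = 16.0 m/s, a = 0 m/s².
Constant speed: t = d/v = 154/16.0 = 9.64 s

Phase 3 (accelerating): v₀ = 16.0 m/s, a = 1.4 m/s².
v = v₀ + at = 16.0 + (1.4)(3.5) = 20.9 m/s
Δx = v₀t + ½at² = 16.0·3.5 + 0.5·1.4·3.5² = 64.5 m

Phase 4 (decelerating): v₀ = 20.9 m/s, a = -2.9 m/s².
v = v₀ + at → t = (0 − 20.9) / -2.9 = 7.20 s
v² = v₀² + 2aΔx → Δx = (0² − 20.9²)/(2·-2.9) = 75.1 m
Total distance = 51.0 + 154 + 64.5 + 75.1 = 345 m

345 m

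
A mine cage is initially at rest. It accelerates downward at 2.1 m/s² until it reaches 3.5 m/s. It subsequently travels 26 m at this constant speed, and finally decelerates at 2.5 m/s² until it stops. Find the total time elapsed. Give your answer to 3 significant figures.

Phase 1 (accelerating): v₀ = 0 m/s, a = 2.1 m/s².
v = v₀ + at → t = (3.5 − 0) / 2.1 = 1.67 s
v² = v₀² + 2aΔx → Δx = (3.5² − 0²)/(2·2.1) = 2.92 m

Phase 2 (constant speed): v₀ = 3.50 m/s, a = 0 m/s².
Constant speed: t = d/v = 26/3.50 = 7.43 s

Phase 3 (decelerating): v₀ = 3.50 m/s, a = -2.5 m/s².
v = v₀ + at → t = (0 − 3.50) / -2.5 = 1.40 s
v² = v₀² + 2aΔx → Δx = (0² − 3.50²)/(2·-2.5) = 2.45 m
Total time = 1.67 + 7.43 + 1.40 = 10.5 s

10.5 s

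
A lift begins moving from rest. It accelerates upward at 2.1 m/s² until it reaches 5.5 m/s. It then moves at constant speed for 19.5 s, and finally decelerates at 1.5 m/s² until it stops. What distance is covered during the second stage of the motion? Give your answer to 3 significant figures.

Phase 1 (accelerating): v₀ = 0 m/s, a = 2.1 m/s².
v = v₀ + at → t = (5.5 − 0) / 2.1 = 2.62 s
v² = v₀² + 2aΔx → Δx = (5.5² − 0²)/(2·2.1) = 7.20 m

Phase 2 (constant speed): v₀ = 5.50 m/s, a = 0 m/s².
v = v₀ + at = 5.50 + (0)(19.5) = 5.50 m/s
Δx = v₀t + ½at² = 5.50·19.5 + 0.5·0·19.5² = 107 m
Distance in phase 2 = 107 m

107 m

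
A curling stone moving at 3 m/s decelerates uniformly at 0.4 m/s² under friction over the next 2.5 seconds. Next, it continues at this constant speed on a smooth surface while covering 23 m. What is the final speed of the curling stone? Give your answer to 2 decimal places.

Phase 1 (decelerating): v₀ = 3.00 m/s, a = -0.4 m/s².
v = v₀ + at = 3.00 + (-0.4)(2.5) = 2.00 m/s
Δx = v₀t + ½at² = 3.00·2.5 + 0.5·-0.4·2.5² = 6.25 m

Phase 2 (constant speed): v₀ = 2.00 m/s, a = 0 m/s².
Constant speed: t = d/v = 23/2.00 = 11.5 s
Final speed = 2.00 m/s

2.00 m/s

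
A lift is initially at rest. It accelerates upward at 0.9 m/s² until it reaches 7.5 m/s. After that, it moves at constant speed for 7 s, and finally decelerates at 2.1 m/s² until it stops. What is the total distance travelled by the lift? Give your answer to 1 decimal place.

97.1 m

Phase 1 (accelerating): v₀ = 0 m/s, a = 0.9 m/s².
v = v₀ + at → t = (7.5 − 0) / 0.9 = 8.33 s
v² = v₀² + 2aΔx → Δx = (7.5² − 0²)/(2·0.9) = 31.2 m

Phase 2 (constant speed): v₀ = 7.50 m/s, a = 0 m/s².
v = v₀ + at = 7.50 + (0)(7) = 7.50 m/s
Δx = v₀t + ½at² = 7.50·7 + 0.5·0·7² = 52.5 m

Phase 3 (decelerating): v₀ = 7.50 m/s, a = -2.1 m/s².
v = v₀ + at → t = (0 − 7.50) / -2.1 = 3.57 s
v² = v₀² + 2aΔx → Δx = (0² − 7.50²)/(2·-2.1) = 13.4 m
Total distance = 31.2 + 52.5 + 13.4 = 97.1 m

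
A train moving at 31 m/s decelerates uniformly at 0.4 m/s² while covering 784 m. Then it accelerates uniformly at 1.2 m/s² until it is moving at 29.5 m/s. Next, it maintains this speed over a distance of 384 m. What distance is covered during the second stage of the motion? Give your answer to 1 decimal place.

223.5 m

Phase 1 (decelerating): v₀ = 31.0 m/s, a = -0.4 m/s².
v² = v₀² + 2aΔx = 31.0² + 2·-0.4·784 = 334 → v = 18.3 m/s
t = (v − v₀)/a = (18.3 − 31.0)/-0.4 = 31.8 s

Phase 2 (accelerating): v₀ = 18.3 m/s, a = 1.2 m/s².
v = v₀ + at → t = (29.5 − 18.3) / 1.2 = 9.36 s
v² = v₀² + 2aΔx → Δx = (29.5² − 18.3²)/(2·1.2) = 224 m
Distance in phase 2 = 224 m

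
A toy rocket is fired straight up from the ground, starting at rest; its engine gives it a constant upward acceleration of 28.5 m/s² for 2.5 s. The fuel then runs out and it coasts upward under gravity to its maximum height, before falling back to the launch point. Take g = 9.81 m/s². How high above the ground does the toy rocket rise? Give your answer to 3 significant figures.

Phase 1 (powered ascent): v₀ = 0 m/s, a = 28.5 m/s².
v = v₀ + at = 0 + (28.5)(2.5) = 71.2 m/s
Δx = v₀t + ½at² = 0·2.5 + 0.5·28.5·2.5² = 89.1 m

Phase 2 (coasting upward): v₀ = 71.2 m/s, a = -9.81 m/s².
v = v₀ + at → t = (0 − 71.2) / -9.81 = 7.26 s
v² = v₀² + 2aΔx → Δx = (0² − 71.2²)/(2·-9.81) = 259 m
Maximum height = 89.1 + 259 = 348 m

348 m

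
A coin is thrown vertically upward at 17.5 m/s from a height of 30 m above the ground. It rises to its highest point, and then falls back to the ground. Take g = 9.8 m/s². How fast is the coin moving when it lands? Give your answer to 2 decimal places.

Phase 1 (rising): v₀ = 17.5 m/s, a = -9.8 m/s².
v = v₀ + at → t = (0 − 17.5) / -9.8 = 1.79 s
v² = v₀² + 2aΔx → Δx = (0² − 17.5²)/(2·-9.8) = 15.6 m

Phase 2 (falling): v₀ = 0 m/s, a = -9.8 m/s².
Falls 45.6 m from rest: t = √(2·45.6/9.8) = 3.05 s; v = g·t = 29.9 m/s.
Final speed = 29.9 m/s

29.90 m/s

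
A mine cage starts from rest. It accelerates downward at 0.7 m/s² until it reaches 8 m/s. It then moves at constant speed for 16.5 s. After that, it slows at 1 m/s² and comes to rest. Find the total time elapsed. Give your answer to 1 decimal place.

Phase 1 (accelerating): v₀ = 0 m/s, a = 0.7 m/s².
v = v₀ + at → t = (8 − 0) / 0.7 = 11.4 s
v² = v₀² + 2aΔx → Δx = (8² − 0²)/(2·0.7) = 45.7 m

Phase 2 (constant speed): v₀ = 8.00 m/s, a = 0 m/s².
v = v₀ + at = 8.00 + (0)(16.5) = 8.00 m/s
Δx = v₀t + ½at² = 8.00·16.5 + 0.5·0·16.5² = 132 m

Phase 3 (decelerating): v₀ = 8.00 m/s, a = -1 m/s².
v = v₀ + at → t = (0 − 8.00) / -1 = 8.00 s
v² = v₀² + 2aΔx → Δx = (0² − 8.00²)/(2·-1) = 32.0 m
Total time = 11.4 + 16.5 + 8.00 = 35.9 s

35.9 s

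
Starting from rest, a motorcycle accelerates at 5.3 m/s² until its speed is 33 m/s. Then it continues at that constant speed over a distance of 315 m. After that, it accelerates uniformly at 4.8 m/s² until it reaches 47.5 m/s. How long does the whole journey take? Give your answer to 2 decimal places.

18.79 s

Phase 1 (accelerating): v₀ = 0 m/s, a = 5.3 m/s².
v = v₀ + at → t = (33 − 0) / 5.3 = 6.23 s
v² = v₀² + 2aΔx → Δx = (33² − 0²)/(2·5.3) = 103 m

Phase 2 (constant speed): v₀ = 33.0 m/s, a = 0 m/s².
Constant speed: t = d/v = 315/33.0 = 9.55 s

Phase 3 (accelerating): v₀ = 33.0 m/s, a = 4.8 m/s².
v = v₀ + at → t = (47.5 − 33.0) / 4.8 = 3.02 s
v² = v₀² + 2aΔx → Δx = (47.5² − 33.0²)/(2·4.8) = 122 m
Total time = 6.23 + 9.55 + 3.02 = 18.8 s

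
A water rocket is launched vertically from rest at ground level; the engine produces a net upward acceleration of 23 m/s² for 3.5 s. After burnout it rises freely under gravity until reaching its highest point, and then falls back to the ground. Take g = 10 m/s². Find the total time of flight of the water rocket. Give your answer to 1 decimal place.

Phase 1 (powered ascent): v₀ = 0 m/s, a = 23 m/s².
v = v₀ + at = 0 + (23)(3.5) = 80.5 m/s
Δx = v₀t + ½at² = 0·3.5 + 0.5·23·3.5² = 141 m

Phase 2 (coasting upward): v₀ = 80.5 m/s, a = -10 m/s².
v = v₀ + at → t = (0 − 80.5) / -10 = 8.05 s
v² = v₀² + 2aΔx → Δx = (0² − 80.5²)/(2·-10) = 324 m

Phase 3 (free fall): v₀ = 0 m/s, a = -10 m/s².
Falls 465 m from rest: t = √(2·465/10) = 9.64 s; v = g·t = 96.4 m/s.
Total time = 3.50 + 8.05 + 9.64 = 21.2 s

21.2 s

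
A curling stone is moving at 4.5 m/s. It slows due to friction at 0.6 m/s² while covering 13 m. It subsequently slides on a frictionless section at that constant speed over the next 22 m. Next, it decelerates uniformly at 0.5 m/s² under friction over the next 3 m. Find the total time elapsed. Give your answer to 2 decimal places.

Phase 1 (decelerating): v₀ = 4.50 m/s, a = -0.6 m/s².
v² = v₀² + 2aΔx = 4.50² + 2·-0.6·13 = 4.65 → v = 2.16 m/s
t = (v − v₀)/a = (2.16 − 4.50)/-0.6 = 3.91 s

Phase 2 (constant speed): v₀ = 2.16 m/s, a = 0 m/s².
Constant speed: t = d/v = 22/2.16 = 10.2 s

Phase 3 (decelerating): v₀ = 2.16 m/s, a = -0.5 m/s².
v² = v₀² + 2aΔx = 2.16² + 2·-0.5·3 = 1.65 → v = 1.28 m/s
t = (v − v₀)/a = (1.28 − 2.16)/-0.5 = 1.74 s
Total time = 3.91 + 10.2 + 1.74 = 15.9 s

15.85 s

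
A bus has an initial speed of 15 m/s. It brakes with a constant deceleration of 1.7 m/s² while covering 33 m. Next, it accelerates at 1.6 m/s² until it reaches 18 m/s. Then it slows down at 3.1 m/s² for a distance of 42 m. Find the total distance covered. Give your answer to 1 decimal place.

Phase 1 (decelerating): v₀ = 15.0 m/s, a = -1.7 m/s².
v² = v₀² + 2aΔx = 15.0² + 2·-1.7·33 = 113 → v = 10.6 m/s
t = (v − v₀)/a = (10.6 − 15.0)/-1.7 = 2.58 s

Phase 2 (accelerating): v₀ = 10.6 m/s, a = 1.6 m/s².
v = v₀ + at → t = (18 − 10.6) / 1.6 = 4.61 s
v² = v₀² + 2aΔx → Δx = (18² − 10.6²)/(2·1.6) = 66.0 m

Phase 3 (decelerating): v₀ = 18.0 m/s, a = -3.1 m/s².
v² = v₀² + 2aΔx = 18.0² + 2·-3.1·42 = 63.6 → v = 7.97 m/s
t = (v − v₀)/a = (7.97 − 18.0)/-3.1 = 3.23 s
Total distance = 33.0 + 66.0 + 42.0 = 141 m

141.0 m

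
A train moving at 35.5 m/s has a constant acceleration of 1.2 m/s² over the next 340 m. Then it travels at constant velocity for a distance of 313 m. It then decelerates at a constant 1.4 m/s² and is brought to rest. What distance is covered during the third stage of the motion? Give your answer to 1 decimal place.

Phase 1 (accelerating): v₀ = 35.5 m/s, a = 1.2 m/s².
v² = v₀² + 2aΔx = 35.5² + 2·1.2·340 = 2080 → v = 45.6 m/s
t = (v − v₀)/a = (45.6 − 35.5)/1.2 = 8.39 s

Phase 2 (constant speed): v₀ = 45.6 m/s, a = 0 m/s².
Constant speed: t = d/v = 313/45.6 = 6.87 s

Phase 3 (decelerating): v₀ = 45.6 m/s, a = -1.4 m/s².
v = v₀ + at → t = (0 − 45.6) / -1.4 = 32.5 s
v² = v₀² + 2aΔx → Δx = (0² − 45.6²)/(2·-1.4) = 742 m
Distance in phase 3 = 742 m

741.5 m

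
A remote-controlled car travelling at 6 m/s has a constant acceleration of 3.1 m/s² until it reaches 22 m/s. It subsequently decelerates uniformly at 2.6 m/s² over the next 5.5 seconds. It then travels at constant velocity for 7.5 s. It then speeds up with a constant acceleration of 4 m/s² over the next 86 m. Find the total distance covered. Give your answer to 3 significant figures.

Phase 1 (accelerating): v₀ = 6.00 m/s, a = 3.1 m/s².
v = v₀ + at → t = (22 − 6.00) / 3.1 = 5.16 s
v² = v₀² + 2aΔx → Δx = (22² − 6.00²)/(2·3.1) = 72.3 m

Phase 2 (decelerating): v₀ = 22.0 m/s, a = -2.6 m/s².
v = v₀ + at = 22.0 + (-2.6)(5.5) = 7.70 m/s
Δx = v₀t + ½at² = 22.0·5.5 + 0.5·-2.6·5.5² = 81.7 m

Phase 3 (constant speed): v₀ = 7.70 m/s, a = 0 m/s².
v = v₀ + at = 7.70 + (0)(7.5) = 7.70 m/s
Δx = v₀t + ½at² = 7.70·7.5 + 0.5·0·7.5² = 57.7 m

Phase 4 (accelerating): v₀ = 7.70 m/s, a = 4 m/s².
v² = v₀² + 2aΔx = 7.70² + 2·4·86 = 747 → v = 27.3 m/s
t = (v − v₀)/a = (27.3 − 7.70)/4 = 4.91 s
Total distance = 72.3 + 81.7 + 57.7 + 86.0 = 298 m

298 m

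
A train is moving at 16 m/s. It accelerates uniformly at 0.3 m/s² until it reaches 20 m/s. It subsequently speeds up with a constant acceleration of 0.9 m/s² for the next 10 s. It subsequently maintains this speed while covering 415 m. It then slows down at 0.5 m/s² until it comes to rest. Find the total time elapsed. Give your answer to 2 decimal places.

95.64 s

Phase 1 (accelerating): v₀ = 16.0 m/s, a = 0.3 m/s².
v = v₀ + at → t = (20 − 16.0) / 0.3 = 13.3 s
v² = v₀² + 2aΔx → Δx = (20² − 16.0²)/(2·0.3) = 240 m

Phase 2 (accelerating): v₀ = 20.0 m/s, a = 0.9 m/s².
v = v₀ + at = 20.0 + (0.9)(10) = 29.0 m/s
Δx = v₀t + ½at² = 20.0·10 + 0.5·0.9·10² = 245 m

Phase 3 (constant speed): v₀ = 29.0 m/s, a = 0 m/s².
Constant speed: t = d/v = 415/29.0 = 14.3 s

Phase 4 (decelerating): v₀ = 29.0 m/s, a = -0.5 m/s².
v = v₀ + at → t = (0 − 29.0) / -0.5 = 58.0 s
v² = v₀² + 2aΔx → Δx = (0² − 29.0²)/(2·-0.5) = 841 m
Total time = 13.3 + 10.0 + 14.3 + 58.0 = 95.6 s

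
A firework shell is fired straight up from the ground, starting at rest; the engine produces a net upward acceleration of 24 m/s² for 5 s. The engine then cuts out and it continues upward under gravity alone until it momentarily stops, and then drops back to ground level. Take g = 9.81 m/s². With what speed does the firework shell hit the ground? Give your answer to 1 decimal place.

142.4 m/s

Phase 1 (powered ascent): v₀ = 0 m/s, a = 24 m/s².
v = v₀ + at = 0 + (24)(5) = 120 m/s
Δx = v₀t + ½at² = 0·5 + 0.5·24·5² = 300 m

Phase 2 (coasting upward): v₀ = 120 m/s, a = -9.81 m/s².
v = v₀ + at → t = (0 − 120) / -9.81 = 12.2 s
v² = v₀² + 2aΔx → Δx = (0² − 120²)/(2·-9.81) = 734 m

Phase 3 (free fall): v₀ = 0 m/s, a = -9.81 m/s².
Falls 1030 m from rest: t = √(2·1030/9.81) = 14.5 s; v = g·t = 142 m/s.
Impact speed = 142 m/s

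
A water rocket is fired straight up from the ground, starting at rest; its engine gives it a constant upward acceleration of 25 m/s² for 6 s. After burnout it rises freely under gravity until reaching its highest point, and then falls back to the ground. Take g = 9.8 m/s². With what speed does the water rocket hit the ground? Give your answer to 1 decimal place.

177.0 m/s

Phase 1 (powered ascent): v₀ = 0 m/s, a = 25 m/s².
v = v₀ + at = 0 + (25)(6) = 150 m/s
Δx = v₀t + ½at² = 0·6 + 0.5·25·6² = 450 m

Phase 2 (coasting upward): v₀ = 150 m/s, a = -9.8 m/s².
v = v₀ + at → t = (0 − 150) / -9.8 = 15.3 s
v² = v₀² + 2aΔx → Δx = (0² − 150²)/(2·-9.8) = 1150 m

Phase 3 (free fall): v₀ = 0 m/s, a = -9.8 m/s².
Falls 1600 m from rest: t = √(2·1600/9.8) = 18.1 s; v = g·t = 177 m/s.
Impact speed = 177 m/s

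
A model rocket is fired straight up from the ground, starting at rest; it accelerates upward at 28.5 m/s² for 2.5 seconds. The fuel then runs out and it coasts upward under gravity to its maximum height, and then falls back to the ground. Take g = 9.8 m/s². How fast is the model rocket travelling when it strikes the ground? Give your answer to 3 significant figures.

Phase 1 (powered ascent): v₀ = 0 m/s, a = 28.5 m/s².
v = v₀ + at = 0 + (28.5)(2.5) = 71.2 m/s
Δx = v₀t + ½at² = 0·2.5 + 0.5·28.5·2.5² = 89.1 m

Phase 2 (coasting upward): v₀ = 71.2 m/s, a = -9.8 m/s².
v = v₀ + at → t = (0 − 71.2) / -9.8 = 7.27 s
v² = v₀² + 2aΔx → Δx = (0² − 71.2²)/(2·-9.8) = 259 m

Phase 3 (free fall): v₀ = 0 m/s, a = -9.8 m/s².
Falls 348 m from rest: t = √(2·348/9.8) = 8.43 s; v = g·t = 82.6 m/s.
Impact speed = 82.6 m/s

82.6 m/s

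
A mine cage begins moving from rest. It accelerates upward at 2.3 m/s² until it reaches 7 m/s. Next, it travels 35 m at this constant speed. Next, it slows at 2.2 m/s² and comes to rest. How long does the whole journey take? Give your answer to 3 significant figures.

Phase 1 (accelerating): v₀ = 0 m/s, a = 2.3 m/s².
v = v₀ + at → t = (7 − 0) / 2.3 = 3.04 s
v² = v₀² + 2aΔx → Δx = (7² − 0²)/(2·2.3) = 10.7 m

Phase 2 (constant speed): v₀ = 7.00 m/s, a = 0 m/s².
Constant speed: t = d/v = 35/7.00 = 5.00 s

Phase 3 (decelerating): v₀ = 7.00 m/s, a = -2.2 m/s².
v = v₀ + at → t = (0 − 7.00) / -2.2 = 3.18 s
v² = v₀² + 2aΔx → Δx = (0² − 7.00²)/(2·-2.2) = 11.1 m
Total time = 3.04 + 5.00 + 3.18 = 11.2 s

11.2 s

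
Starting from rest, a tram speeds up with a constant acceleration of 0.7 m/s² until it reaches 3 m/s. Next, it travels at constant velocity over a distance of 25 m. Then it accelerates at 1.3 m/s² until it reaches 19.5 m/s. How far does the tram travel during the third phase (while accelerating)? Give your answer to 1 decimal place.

142.8 m

Phase 1 (accelerating): v₀ = 0 m/s, a = 0.7 m/s².
v = v₀ + at → t = (3 − 0) / 0.7 = 4.29 s
v² = v₀² + 2aΔx → Δx = (3² − 0²)/(2·0.7) = 6.43 m

Phase 2 (constant speed): v₀ = 3.00 m/s, a = 0 m/s².
Constant speed: t = d/v = 25/3.00 = 8.33 s

Phase 3 (accelerating): v₀ = 3.00 m/s, a = 1.3 m/s².
v = v₀ + at → t = (19.5 − 3.00) / 1.3 = 12.7 s
v² = v₀² + 2aΔx → Δx = (19.5² − 3.00²)/(2·1.3) = 143 m
Distance in phase 3 = 143 m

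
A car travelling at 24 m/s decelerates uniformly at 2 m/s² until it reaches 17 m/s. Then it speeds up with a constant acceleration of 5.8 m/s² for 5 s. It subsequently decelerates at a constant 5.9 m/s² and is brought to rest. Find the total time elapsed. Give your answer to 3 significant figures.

16.3 s

Phase 1 (decelerating): v₀ = 24.0 m/s, a = -2 m/s².
v = v₀ + at → t = (17 − 24.0) / -2 = 3.50 s
v² = v₀² + 2aΔx → Δx = (17² − 24.0²)/(2·-2) = 71.8 m

Phase 2 (accelerating): v₀ = 17.0 m/s, a = 5.8 m/s².
v = v₀ + at = 17.0 + (5.8)(5) = 46.0 m/s
Δx = v₀t + ½at² = 17.0·5 + 0.5·5.8·5² = 158 m

Phase 3 (decelerating): v₀ = 46.0 m/s, a = -5.9 m/s².
v = v₀ + at → t = (0 − 46.0) / -5.9 = 7.80 s
v² = v₀² + 2aΔx → Δx = (0² − 46.0²)/(2·-5.9) = 179 m
Total time = 3.50 + 5.00 + 7.80 = 16.3 s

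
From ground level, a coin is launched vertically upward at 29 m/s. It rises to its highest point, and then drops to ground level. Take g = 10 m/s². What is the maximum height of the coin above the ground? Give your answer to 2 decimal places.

Phase 1 (rising): v₀ = 29.0 m/s, a = -10 m/s².
v = v₀ + at → t = (0 − 29.0) / -10 = 2.90 s
v² = v₀² + 2aΔx → Δx = (0² − 29.0²)/(2·-10) = 42.0 m
Maximum height = 42.0 m

42.05 m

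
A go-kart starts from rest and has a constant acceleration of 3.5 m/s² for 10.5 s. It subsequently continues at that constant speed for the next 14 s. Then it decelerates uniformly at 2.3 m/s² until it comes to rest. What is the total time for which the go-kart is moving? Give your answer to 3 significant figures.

Phase 1 (accelerating): v₀ = 0 m/s, a = 3.5 m/s².
v = v₀ + at = 0 + (3.5)(10.5) = 36.8 m/s
Δx = v₀t + ½at² = 0·10.5 + 0.5·3.5·10.5² = 193 m

Phase 2 (constant speed): v₀ = 36.8 m/s, a = 0 m/s².
v = v₀ + at = 36.8 + (0)(14) = 36.8 m/s
Δx = v₀t + ½at² = 36.8·14 + 0.5·0·14² = 514 m

Phase 3 (decelerating): v₀ = 36.8 m/s, a = -2.3 m/s².
v = v₀ + at → t = (0 − 36.8) / -2.3 = 16.0 s
v² = v₀² + 2aΔx → Δx = (0² − 36.8²)/(2·-2.3) = 294 m
Total time = 10.5 + 14.0 + 16.0 = 40.5 s

40.5 s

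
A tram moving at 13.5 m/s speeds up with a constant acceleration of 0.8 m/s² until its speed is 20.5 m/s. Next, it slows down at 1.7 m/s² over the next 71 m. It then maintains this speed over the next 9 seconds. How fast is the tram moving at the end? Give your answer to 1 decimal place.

Phase 1 (accelerating): v₀ = 13.5 m/s, a = 0.8 m/s².
v = v₀ + at → t = (20.5 − 13.5) / 0.8 = 8.75 s
v² = v₀² + 2aΔx → Δx = (20.5² − 13.5²)/(2·0.8) = 149 m

Phase 2 (decelerating): v₀ = 20.5 m/s, a = -1.7 m/s².
v² = v₀² + 2aΔx = 20.5² + 2·-1.7·71 = 179 → v = 13.4 m/s
t = (v − v₀)/a = (13.4 − 20.5)/-1.7 = 4.19 s

Phase 3 (constant speed): v₀ = 13.4 m/s, a = 0 m/s².
v = v₀ + at = 13.4 + (0)(9) = 13.4 m/s
Δx = v₀t + ½at² = 13.4·9 + 0.5·0·9² = 120 m
Final speed = 13.4 m/s

13.4 m/s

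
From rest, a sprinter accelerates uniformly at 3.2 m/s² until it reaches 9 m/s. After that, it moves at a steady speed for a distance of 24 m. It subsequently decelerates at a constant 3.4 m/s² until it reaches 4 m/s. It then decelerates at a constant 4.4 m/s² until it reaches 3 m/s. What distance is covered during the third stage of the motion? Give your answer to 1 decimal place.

9.6 m

Phase 1 (accelerating): v₀ = 0 m/s, a = 3.2 m/s².
v = v₀ + at → t = (9 − 0) / 3.2 = 2.81 s
v² = v₀² + 2aΔx → Δx = (9² − 0²)/(2·3.2) = 12.7 m

Phase 2 (constant speed): v₀ = 9.00 m/s, a = 0 m/s².
Constant speed: t = d/v = 24/9.00 = 2.67 s

Phase 3 (decelerating): v₀ = 9.00 m/s, a = -3.4 m/s².
v = v₀ + at → t = (4 − 9.00) / -3.4 = 1.47 s
v² = v₀² + 2aΔx → Δx = (4² − 9.00²)/(2·-3.4) = 9.56 m
Distance in phase 3 = 9.56 m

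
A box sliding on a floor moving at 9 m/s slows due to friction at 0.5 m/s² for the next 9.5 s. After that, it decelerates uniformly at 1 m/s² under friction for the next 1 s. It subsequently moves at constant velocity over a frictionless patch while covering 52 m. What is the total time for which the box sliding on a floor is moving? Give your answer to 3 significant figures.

26.5 s

Phase 1 (decelerating): v₀ = 9.00 m/s, a = -0.5 m/s².
v = v₀ + at = 9.00 + (-0.5)(9.5) = 4.25 m/s
Δx = v₀t + ½at² = 9.00·9.5 + 0.5·-0.5·9.5² = 62.9 m

Phase 2 (decelerating): v₀ = 4.25 m/s, a = -1 m/s².
v = v₀ + at = 4.25 + (-1)(1) = 3.25 m/s
Δx = v₀t + ½at² = 4.25·1 + 0.5·-1·1² = 3.75 m

Phase 3 (constant speed): v₀ = 3.25 m/s, a = 0 m/s².
Constant speed: t = d/v = 52/3.25 = 16.0 s
Total time = 9.50 + 1.00 + 16.0 = 26.5 s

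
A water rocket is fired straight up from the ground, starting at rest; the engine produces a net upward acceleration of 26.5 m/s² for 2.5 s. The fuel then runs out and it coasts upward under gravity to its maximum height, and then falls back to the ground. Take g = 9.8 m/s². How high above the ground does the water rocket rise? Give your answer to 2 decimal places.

306.74 m

Phase 1 (powered ascent): v₀ = 0 m/s, a = 26.5 m/s².
v = v₀ + at = 0 + (26.5)(2.5) = 66.2 m/s
Δx = v₀t + ½at² = 0·2.5 + 0.5·26.5·2.5² = 82.8 m

Phase 2 (coasting upward): v₀ = 66.2 m/s, a = -9.8 m/s².
v = v₀ + at → t = (0 − 66.2) / -9.8 = 6.76 s
v² = v₀² + 2aΔx → Δx = (0² − 66.2²)/(2·-9.8) = 224 m
Maximum height = 82.8 + 224 = 307 m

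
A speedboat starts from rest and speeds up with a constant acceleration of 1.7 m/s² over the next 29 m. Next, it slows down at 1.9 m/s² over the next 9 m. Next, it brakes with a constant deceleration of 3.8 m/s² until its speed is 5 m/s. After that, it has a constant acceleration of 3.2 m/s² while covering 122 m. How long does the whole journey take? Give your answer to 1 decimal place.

Phase 1 (accelerating): v₀ = 0 m/s, a = 1.7 m/s².
v² = v₀² + 2aΔx = 0² + 2·1.7·29 = 98.6 → v = 9.93 m/s
t = (v − v₀)/a = (9.93 − 0)/1.7 = 5.84 s

Phase 2 (decelerating): v₀ = 9.93 m/s, a = -1.9 m/s².
v² = v₀² + 2aΔx = 9.93² + 2·-1.9·9 = 64.4 → v = 8.02 m/s
t = (v − v₀)/a = (8.02 − 9.93)/-1.9 = 1.00 s

Phase 3 (decelerating): v₀ = 8.02 m/s, a = -3.8 m/s².
v = v₀ + at → t = (5 − 8.02) / -3.8 = 0.796 s
v² = v₀² + 2aΔx → Δx = (5² − 8.02²)/(2·-3.8) = 5.18 m

Phase 4 (accelerating): v₀ = 5.00 m/s, a = 3.2 m/s².
v² = v₀² + 2aΔx = 5.00² + 2·3.2·122 = 806 → v = 28.4 m/s
t = (v − v₀)/a = (28.4 − 5.00)/3.2 = 7.31 s
Total time = 5.84 + 1.00 + 0.796 + 7.31 = 14.9 s

14.9 s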